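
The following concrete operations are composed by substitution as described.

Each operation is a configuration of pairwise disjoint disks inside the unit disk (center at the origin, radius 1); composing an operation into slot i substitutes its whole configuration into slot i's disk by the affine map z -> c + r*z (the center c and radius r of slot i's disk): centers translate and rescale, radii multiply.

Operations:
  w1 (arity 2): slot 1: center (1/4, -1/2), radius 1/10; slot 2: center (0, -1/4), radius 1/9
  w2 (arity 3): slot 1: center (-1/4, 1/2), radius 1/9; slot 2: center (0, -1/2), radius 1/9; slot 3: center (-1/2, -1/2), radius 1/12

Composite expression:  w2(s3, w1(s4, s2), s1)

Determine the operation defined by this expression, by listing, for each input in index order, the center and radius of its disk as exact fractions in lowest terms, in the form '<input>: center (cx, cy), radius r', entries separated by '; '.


s1: center (-1/2, -1/2), radius 1/12; s2: center (0, -19/36), radius 1/81; s3: center (-1/4, 1/2), radius 1/9; s4: center (1/36, -5/9), radius 1/90

Only the slot chain above each s matters under w2; compose those maps.
tracing s3 down its 1-map path: center (-1/4, 1/2), radius 1/9
tracing s4 down its 2-map path: center (1/36, -5/9), radius 1/90
tracing s2 down its 2-map path: center (0, -19/36), radius 1/81
tracing s1 down its 1-map path: center (-1/2, -1/2), radius 1/12


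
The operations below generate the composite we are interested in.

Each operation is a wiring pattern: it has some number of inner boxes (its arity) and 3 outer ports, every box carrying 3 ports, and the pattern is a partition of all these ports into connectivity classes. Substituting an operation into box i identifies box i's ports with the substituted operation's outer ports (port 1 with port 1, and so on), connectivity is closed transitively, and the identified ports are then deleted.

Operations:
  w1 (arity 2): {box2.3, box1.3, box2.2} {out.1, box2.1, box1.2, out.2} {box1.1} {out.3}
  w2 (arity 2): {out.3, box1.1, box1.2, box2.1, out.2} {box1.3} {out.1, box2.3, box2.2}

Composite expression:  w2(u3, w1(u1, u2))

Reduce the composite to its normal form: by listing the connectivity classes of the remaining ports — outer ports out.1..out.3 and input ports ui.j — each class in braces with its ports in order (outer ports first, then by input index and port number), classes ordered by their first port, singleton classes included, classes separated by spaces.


{out.1, out.2, out.3, u1.2, u2.1, u3.1, u3.2} {u1.1} {u1.3, u2.2, u2.3} {u3.3}

After gluing at w2, chains via deleted ports link the u-ports.
the subtree at w1 composes to {out.1, out.2, u1.2, u2.1} {out.3} {u1.1} {u1.3, u2.2, u2.3} on (u1, u2); out.j = own outer ports
the subtree at w2 composes to {out.1, out.2, out.3, u1.2, u2.1, u3.1, u3.2} {u1.1} {u1.3, u2.2, u2.3} {u3.3} on (u3, u1, u2); out.j = own outer ports


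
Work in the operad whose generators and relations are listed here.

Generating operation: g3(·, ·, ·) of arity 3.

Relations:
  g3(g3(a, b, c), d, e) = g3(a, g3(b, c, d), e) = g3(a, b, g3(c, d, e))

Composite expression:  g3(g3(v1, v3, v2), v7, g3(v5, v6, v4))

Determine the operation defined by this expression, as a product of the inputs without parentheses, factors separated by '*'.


v1 * v3 * v2 * v7 * v5 * v6 * v4

Every regrouping of g3 is equal, so read the v-inputs in written order.
g3(v1, v3, v2) collapses to v1 * v3 * v2
g3(v5, v6, v4) collapses to v5 * v6 * v4
g3(g3(v1, v3, v2), v7, g3(v5, v6, v4)) collapses to v1 * v3 * v2 * v7 * v5 * v6 * v4


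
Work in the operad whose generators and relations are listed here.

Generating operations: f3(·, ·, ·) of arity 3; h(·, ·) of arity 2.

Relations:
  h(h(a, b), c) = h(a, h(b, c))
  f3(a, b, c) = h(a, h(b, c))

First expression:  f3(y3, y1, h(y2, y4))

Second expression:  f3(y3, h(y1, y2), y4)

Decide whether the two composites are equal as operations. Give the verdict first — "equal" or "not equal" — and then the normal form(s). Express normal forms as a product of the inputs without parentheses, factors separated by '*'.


The first expression reduces to y3 * y1 * y2 * y4
The second expression reduces to y3 * y1 * y2 * y4
The normal forms match — equal.

equal: each reduces to y3 * y1 * y2 * y4


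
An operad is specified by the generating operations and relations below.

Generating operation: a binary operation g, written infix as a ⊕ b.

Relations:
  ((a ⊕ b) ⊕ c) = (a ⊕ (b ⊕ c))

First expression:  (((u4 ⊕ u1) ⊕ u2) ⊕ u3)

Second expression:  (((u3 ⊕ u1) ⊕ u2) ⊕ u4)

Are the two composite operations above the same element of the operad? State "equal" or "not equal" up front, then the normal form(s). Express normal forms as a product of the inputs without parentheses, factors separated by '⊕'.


not equal: they reduce to u4 ⊕ u1 ⊕ u2 ⊕ u3 and u3 ⊕ u1 ⊕ u2 ⊕ u4

The first expression reduces to u4 ⊕ u1 ⊕ u2 ⊕ u3
The second expression reduces to u3 ⊕ u1 ⊕ u2 ⊕ u4
Different reductions; not equal.


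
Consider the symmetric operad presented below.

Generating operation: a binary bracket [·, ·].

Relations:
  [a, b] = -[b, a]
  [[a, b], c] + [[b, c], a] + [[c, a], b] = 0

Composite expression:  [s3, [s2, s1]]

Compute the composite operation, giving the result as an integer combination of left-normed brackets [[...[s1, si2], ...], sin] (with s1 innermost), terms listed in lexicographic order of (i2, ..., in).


[[s1, s2], s3]

Left-normed coefficients sit on the s1-initial expansion words.
Composite bracket: [s3, [s2, s1]]
Expanding via [a, b] = ab - ba: 4 signed words (2^2 = 4).
Keep just the words that open with s1:
  s1s2s3 appears with sign +1, giving the term +[[s1, s2], s3]


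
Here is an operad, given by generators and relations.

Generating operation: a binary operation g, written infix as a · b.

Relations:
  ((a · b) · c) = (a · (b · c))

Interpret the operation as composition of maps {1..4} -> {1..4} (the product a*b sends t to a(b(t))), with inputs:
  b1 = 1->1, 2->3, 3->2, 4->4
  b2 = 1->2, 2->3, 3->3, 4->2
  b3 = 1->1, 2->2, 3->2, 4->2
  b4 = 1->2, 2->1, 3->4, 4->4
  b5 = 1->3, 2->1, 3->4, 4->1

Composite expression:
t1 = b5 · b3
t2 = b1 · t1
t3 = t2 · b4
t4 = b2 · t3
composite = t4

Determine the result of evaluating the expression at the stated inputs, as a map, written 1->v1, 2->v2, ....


1->2, 2->3, 3->2, 4->2

(b5 · b3) = 1->3, 2->1, 3->1, 4->1
(b1 · (b5 · b3)) = 1->2, 2->1, 3->1, 4->1
((b1 · (b5 · b3)) · b4) = 1->1, 2->2, 3->1, 4->1
(b2 · ((b1 · (b5 · b3)) · b4)) = 1->2, 2->3, 3->2, 4->2


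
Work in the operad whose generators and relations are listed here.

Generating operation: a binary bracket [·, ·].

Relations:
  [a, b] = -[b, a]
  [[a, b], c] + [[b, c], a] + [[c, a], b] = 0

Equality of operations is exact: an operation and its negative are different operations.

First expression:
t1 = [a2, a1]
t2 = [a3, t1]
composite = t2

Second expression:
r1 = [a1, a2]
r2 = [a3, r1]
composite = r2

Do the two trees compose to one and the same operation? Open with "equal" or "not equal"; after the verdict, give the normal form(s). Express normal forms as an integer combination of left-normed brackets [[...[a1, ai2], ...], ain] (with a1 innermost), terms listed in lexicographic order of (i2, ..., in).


not equal; first: [[a1, a2], a3]; second: -[[a1, a2], a3]

The first expression reduces to [[a1, a2], a3]
The second expression reduces to -[[a1, a2], a3]
No match — not equal.


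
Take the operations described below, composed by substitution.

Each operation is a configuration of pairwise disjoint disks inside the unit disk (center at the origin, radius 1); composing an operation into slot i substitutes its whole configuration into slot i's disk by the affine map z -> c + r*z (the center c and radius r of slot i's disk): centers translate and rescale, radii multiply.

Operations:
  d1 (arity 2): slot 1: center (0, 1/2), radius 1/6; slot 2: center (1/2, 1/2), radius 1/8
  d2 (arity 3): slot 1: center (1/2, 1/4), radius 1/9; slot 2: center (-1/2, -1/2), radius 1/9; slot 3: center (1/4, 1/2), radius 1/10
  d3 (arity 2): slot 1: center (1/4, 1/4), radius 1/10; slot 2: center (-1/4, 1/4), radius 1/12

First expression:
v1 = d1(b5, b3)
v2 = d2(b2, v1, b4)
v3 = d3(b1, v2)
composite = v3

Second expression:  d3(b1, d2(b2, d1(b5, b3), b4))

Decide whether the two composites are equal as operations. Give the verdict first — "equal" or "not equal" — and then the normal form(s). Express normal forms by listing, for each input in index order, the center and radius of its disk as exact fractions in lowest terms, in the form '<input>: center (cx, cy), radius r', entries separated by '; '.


equal: each reduces to b1: center (1/4, 1/4), radius 1/10; b2: center (-5/24, 13/48), radius 1/108; b3: center (-31/108, 23/108), radius 1/864; b4: center (-11/48, 7/24), radius 1/120; b5: center (-7/24, 23/108), radius 1/648

Reducing the first expression gives b1: center (1/4, 1/4), radius 1/10; b2: center (-5/24, 13/48), radius 1/108; b3: center (-31/108, 23/108), radius 1/864; b4: center (-11/48, 7/24), radius 1/120; b5: center (-7/24, 23/108), radius 1/648
Reducing the second expression gives b1: center (1/4, 1/4), radius 1/10; b2: center (-5/24, 13/48), radius 1/108; b3: center (-31/108, 23/108), radius 1/864; b4: center (-11/48, 7/24), radius 1/120; b5: center (-7/24, 23/108), radius 1/648
One common form — equal.


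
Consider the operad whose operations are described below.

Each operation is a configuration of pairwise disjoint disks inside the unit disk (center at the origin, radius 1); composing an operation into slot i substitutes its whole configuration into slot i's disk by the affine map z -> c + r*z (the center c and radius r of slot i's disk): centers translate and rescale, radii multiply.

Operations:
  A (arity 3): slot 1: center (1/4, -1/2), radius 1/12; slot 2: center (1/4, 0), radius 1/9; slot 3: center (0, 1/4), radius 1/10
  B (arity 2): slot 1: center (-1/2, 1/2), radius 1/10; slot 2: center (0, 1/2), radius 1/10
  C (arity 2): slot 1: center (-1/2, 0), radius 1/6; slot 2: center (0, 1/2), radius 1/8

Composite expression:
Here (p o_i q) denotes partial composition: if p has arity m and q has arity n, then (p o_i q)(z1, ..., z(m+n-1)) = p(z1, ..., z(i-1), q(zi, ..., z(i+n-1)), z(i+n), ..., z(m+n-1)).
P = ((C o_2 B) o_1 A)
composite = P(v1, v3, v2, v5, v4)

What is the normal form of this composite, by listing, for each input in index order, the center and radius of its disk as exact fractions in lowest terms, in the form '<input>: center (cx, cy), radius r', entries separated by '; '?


v1: center (-11/24, -1/12), radius 1/72; v2: center (-1/2, 1/24), radius 1/60; v3: center (-11/24, 0), radius 1/54; v4: center (0, 9/16), radius 1/80; v5: center (-1/16, 9/16), radius 1/80

Each v-disk chains the slot maps above it in C; radii multiply.
v1 passes through 2 substitutions, ending at center (-11/24, -1/12), radius 1/72
v3 passes through 2 substitutions, ending at center (-11/24, 0), radius 1/54
v2 passes through 2 substitutions, ending at center (-1/2, 1/24), radius 1/60
v5 passes through 2 substitutions, ending at center (-1/16, 9/16), radius 1/80
v4 passes through 2 substitutions, ending at center (0, 9/16), radius 1/80


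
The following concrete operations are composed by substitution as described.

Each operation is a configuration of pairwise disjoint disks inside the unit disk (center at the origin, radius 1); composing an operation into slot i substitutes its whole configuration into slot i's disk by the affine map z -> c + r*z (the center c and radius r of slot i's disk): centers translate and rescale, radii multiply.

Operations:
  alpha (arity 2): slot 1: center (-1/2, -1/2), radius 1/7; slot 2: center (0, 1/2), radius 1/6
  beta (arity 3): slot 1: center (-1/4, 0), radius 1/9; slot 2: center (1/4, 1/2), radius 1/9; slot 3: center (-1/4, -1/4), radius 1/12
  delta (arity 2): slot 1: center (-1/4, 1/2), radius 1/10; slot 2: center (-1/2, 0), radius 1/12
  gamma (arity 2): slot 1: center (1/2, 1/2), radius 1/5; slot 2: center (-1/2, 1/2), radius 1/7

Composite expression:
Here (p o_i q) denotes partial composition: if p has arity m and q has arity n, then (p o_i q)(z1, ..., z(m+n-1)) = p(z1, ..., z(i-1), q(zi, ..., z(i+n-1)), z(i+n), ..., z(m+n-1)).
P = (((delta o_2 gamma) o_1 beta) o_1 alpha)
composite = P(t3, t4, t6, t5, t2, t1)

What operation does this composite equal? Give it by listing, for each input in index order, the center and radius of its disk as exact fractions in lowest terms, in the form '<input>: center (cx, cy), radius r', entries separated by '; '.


t1: center (-13/24, 1/24), radius 1/84; t2: center (-11/24, 1/24), radius 1/60; t3: center (-101/360, 89/180), radius 1/630; t4: center (-11/40, 91/180), radius 1/540; t5: center (-11/40, 19/40), radius 1/120; t6: center (-9/40, 11/20), radius 1/90


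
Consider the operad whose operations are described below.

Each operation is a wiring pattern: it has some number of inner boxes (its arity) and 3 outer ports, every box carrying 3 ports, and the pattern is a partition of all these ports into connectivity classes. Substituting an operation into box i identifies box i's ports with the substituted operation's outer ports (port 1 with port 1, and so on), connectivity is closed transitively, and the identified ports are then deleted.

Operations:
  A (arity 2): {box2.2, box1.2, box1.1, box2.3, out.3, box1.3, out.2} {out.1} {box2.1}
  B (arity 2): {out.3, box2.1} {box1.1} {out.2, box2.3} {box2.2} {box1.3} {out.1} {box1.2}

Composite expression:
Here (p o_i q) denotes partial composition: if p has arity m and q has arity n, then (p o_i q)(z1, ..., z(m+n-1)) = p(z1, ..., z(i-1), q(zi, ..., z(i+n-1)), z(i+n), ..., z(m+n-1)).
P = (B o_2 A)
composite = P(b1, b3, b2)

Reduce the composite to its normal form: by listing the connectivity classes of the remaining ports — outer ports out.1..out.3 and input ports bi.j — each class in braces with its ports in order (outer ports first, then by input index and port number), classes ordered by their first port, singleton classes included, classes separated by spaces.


{out.1} {out.2, b2.2, b2.3, b3.1, b3.2, b3.3} {out.3} {b1.1} {b1.2} {b1.3} {b2.1}

Reachability decides: close wires over B-identified ports.
composing A on (b3, b2), with out.j its own outer ports: {out.1} {out.2, out.3, b2.2, b2.3, b3.1, b3.2, b3.3} {b2.1}
composing B on (b1, b3, b2), with out.j its own outer ports: {out.1} {out.2, b2.2, b2.3, b3.1, b3.2, b3.3} {out.3} {b1.1} {b1.2} {b1.3} {b2.1}


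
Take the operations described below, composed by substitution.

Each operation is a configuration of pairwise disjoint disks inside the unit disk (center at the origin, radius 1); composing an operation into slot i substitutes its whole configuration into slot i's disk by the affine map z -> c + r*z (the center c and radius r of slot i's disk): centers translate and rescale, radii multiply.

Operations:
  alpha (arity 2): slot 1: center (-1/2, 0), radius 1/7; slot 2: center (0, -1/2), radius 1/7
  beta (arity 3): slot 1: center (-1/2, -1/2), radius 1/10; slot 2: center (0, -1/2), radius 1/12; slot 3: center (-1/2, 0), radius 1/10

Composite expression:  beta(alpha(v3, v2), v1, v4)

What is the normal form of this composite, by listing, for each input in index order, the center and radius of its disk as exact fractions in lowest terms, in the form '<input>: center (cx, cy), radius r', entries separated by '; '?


v1: center (0, -1/2), radius 1/12; v2: center (-1/2, -11/20), radius 1/70; v3: center (-11/20, -1/2), radius 1/70; v4: center (-1/2, 0), radius 1/10

Nesting under beta composes maps z -> c + r*z down each v-path.
input v3: applying the 2 nested substitutions gives center (-11/20, -1/2), radius 1/70
input v2: applying the 2 nested substitutions gives center (-1/2, -11/20), radius 1/70
input v1: applying the 1 nested substitution gives center (0, -1/2), radius 1/12
input v4: applying the 1 nested substitution gives center (-1/2, 0), radius 1/10


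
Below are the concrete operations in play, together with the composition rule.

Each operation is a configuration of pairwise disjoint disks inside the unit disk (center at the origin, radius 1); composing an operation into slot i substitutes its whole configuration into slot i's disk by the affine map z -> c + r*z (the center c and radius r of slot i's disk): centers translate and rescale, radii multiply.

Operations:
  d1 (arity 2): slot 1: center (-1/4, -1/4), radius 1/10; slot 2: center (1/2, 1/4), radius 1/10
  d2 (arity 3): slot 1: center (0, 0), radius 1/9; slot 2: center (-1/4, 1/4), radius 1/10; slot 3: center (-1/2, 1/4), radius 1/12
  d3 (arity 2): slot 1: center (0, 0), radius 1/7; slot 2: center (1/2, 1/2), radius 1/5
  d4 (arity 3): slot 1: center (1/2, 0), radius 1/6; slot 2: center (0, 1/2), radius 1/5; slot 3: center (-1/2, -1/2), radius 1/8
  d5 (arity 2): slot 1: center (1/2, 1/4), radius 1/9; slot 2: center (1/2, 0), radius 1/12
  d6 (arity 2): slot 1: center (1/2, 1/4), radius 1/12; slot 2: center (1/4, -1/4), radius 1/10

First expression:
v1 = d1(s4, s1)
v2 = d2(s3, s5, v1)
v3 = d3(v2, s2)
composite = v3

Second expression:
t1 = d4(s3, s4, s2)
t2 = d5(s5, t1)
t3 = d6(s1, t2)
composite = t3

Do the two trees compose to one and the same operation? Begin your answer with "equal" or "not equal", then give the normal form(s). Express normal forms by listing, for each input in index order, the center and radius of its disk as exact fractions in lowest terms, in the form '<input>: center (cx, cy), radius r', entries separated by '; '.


not equal — first s1: center (-11/168, 13/336), radius 1/840; s2: center (1/2, 1/2), radius 1/5; s3: center (0, 0), radius 1/63; s4: center (-25/336, 11/336), radius 1/840; s5: center (-1/28, 1/28), radius 1/70, second s1: center (1/2, 1/4), radius 1/12; s2: center (71/240, -61/240), radius 1/960; s3: center (73/240, -1/4), radius 1/720; s4: center (3/10, -59/240), radius 1/600; s5: center (3/10, -9/40), radius 1/90

The first expression, normalized: s1: center (-11/168, 13/336), radius 1/840; s2: center (1/2, 1/2), radius 1/5; s3: center (0, 0), radius 1/63; s4: center (-25/336, 11/336), radius 1/840; s5: center (-1/28, 1/28), radius 1/70
The second expression, normalized: s1: center (1/2, 1/4), radius 1/12; s2: center (71/240, -61/240), radius 1/960; s3: center (73/240, -1/4), radius 1/720; s4: center (3/10, -59/240), radius 1/600; s5: center (3/10, -9/40), radius 1/90
They disagree, so not equal.


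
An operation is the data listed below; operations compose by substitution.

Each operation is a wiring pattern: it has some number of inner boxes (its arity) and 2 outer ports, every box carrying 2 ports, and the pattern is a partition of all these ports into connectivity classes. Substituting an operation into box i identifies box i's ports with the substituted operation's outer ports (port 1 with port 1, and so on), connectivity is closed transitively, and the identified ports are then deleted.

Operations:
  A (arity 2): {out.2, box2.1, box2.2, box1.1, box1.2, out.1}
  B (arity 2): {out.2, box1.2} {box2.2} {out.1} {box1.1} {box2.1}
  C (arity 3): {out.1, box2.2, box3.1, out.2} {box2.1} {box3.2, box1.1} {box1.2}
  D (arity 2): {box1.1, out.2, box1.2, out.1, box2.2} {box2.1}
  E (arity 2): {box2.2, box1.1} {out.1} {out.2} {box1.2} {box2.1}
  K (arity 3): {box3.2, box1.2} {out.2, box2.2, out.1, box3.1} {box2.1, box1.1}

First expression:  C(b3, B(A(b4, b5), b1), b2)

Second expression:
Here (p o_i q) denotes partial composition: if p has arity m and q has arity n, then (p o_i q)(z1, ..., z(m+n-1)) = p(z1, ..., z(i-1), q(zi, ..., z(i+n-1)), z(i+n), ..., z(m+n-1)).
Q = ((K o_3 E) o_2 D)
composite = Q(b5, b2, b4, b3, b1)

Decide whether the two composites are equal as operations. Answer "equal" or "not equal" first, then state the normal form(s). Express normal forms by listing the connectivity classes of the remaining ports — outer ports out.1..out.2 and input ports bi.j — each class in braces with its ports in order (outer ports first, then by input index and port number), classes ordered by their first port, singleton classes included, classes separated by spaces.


not equal; first: {out.1, out.2, b2.1, b4.1, b4.2, b5.1, b5.2} {b1.1} {b1.2} {b2.2, b3.1} {b3.2}; second: {out.1, out.2, b2.1, b2.2, b4.2, b5.1} {b1.1} {b1.2, b3.1} {b3.2} {b4.1} {b5.2}

The first expression reduces to {out.1, out.2, b2.1, b4.1, b4.2, b5.1, b5.2} {b1.1} {b1.2} {b2.2, b3.1} {b3.2}
The second expression reduces to {out.1, out.2, b2.1, b2.2, b4.2, b5.1} {b1.1} {b1.2, b3.1} {b3.2} {b4.1} {b5.2}
Different reductions; not equal.


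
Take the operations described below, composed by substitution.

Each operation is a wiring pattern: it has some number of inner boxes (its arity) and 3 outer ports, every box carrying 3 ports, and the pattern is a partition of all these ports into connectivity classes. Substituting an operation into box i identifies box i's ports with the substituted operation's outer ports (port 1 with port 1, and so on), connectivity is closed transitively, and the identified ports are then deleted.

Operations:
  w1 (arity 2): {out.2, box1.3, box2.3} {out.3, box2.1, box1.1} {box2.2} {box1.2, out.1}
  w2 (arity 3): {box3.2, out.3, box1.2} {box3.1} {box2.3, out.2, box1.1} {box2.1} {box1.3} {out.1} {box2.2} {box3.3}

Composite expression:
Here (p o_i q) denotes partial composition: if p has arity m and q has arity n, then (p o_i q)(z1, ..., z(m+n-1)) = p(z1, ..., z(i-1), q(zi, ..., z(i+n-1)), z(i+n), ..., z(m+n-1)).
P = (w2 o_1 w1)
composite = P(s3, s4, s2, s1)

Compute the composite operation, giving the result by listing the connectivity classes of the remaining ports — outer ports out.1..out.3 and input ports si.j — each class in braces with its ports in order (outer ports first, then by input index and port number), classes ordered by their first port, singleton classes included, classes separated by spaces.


{out.1} {out.2, s2.3, s3.2} {out.3, s1.2, s3.3, s4.3} {s1.1} {s1.3} {s2.1} {s2.2} {s3.1, s4.1} {s4.2}


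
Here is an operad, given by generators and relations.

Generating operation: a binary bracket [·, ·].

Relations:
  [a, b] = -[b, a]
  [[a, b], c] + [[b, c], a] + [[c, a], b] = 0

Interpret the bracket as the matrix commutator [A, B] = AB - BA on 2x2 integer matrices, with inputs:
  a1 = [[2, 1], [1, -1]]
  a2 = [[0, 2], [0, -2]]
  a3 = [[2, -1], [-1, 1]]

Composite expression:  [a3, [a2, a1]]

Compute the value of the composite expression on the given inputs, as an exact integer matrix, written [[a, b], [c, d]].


[a2, a1] = [[2, -4], [-2, -2]]
[a3, [a2, a1]] = [[-2, 0], [-2, 2]]

[[-2, 0], [-2, 2]]


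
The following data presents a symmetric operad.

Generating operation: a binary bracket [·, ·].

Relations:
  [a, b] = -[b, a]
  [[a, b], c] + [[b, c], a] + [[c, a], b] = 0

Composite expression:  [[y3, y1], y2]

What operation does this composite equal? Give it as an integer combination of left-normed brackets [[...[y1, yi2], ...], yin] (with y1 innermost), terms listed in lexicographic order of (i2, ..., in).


Left-normed coefficients sit on the y1-initial expansion words.
Composite bracket: [[y3, y1], y2]
Applying ab - ba throughout gives 4 signed words (2^2 = 4).
Only words starting with y1 matter:
  y1y3y2 (sign -1) contributes -[[y1, y3], y2]

-[[y1, y3], y2]


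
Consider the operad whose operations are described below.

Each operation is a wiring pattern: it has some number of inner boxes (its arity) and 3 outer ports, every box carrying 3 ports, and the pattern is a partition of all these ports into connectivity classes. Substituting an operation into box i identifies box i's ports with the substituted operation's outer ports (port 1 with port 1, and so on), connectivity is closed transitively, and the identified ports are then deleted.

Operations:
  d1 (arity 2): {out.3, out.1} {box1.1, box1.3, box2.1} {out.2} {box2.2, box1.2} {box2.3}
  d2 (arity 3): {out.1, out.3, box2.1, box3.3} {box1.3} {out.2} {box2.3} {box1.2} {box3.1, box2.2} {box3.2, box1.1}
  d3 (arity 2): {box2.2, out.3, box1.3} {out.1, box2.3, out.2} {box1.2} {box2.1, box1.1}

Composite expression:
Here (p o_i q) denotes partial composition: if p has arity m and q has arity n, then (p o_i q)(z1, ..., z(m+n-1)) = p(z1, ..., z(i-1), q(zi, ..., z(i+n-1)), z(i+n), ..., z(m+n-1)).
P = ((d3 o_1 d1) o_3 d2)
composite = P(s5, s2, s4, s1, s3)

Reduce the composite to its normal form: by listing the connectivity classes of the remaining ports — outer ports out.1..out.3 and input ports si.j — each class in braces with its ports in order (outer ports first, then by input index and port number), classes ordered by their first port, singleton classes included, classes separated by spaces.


Connectivity passes through glued d3-boundaries; trace each wire chain.
composing d1 on (s5, s2), with out.j its own outer ports: {out.1, out.3} {out.2} {s2.1, s5.1, s5.3} {s2.2, s5.2} {s2.3}
composing d2 on (s4, s1, s3), with out.j its own outer ports: {out.1, out.3, s1.1, s3.3} {out.2} {s1.2, s3.1} {s1.3} {s3.2, s4.1} {s4.2} {s4.3}
composing d3 on (s5, s2, s4, s1, s3), with out.j its own outer ports: {out.1, out.2, out.3, s1.1, s3.3} {s1.2, s3.1} {s1.3} {s2.1, s5.1, s5.3} {s2.2, s5.2} {s2.3} {s3.2, s4.1} {s4.2} {s4.3}

{out.1, out.2, out.3, s1.1, s3.3} {s1.2, s3.1} {s1.3} {s2.1, s5.1, s5.3} {s2.2, s5.2} {s2.3} {s3.2, s4.1} {s4.2} {s4.3}


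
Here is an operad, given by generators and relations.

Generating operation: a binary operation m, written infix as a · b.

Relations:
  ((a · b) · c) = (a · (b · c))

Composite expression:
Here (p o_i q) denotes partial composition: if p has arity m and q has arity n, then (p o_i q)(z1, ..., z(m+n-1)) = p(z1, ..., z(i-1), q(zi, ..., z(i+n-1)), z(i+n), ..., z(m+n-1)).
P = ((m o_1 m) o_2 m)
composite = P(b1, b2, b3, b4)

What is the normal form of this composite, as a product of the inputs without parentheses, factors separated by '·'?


b1 · b2 · b3 · b4

Every regrouping of m is equal, so read the b-inputs in written order.
(b2 · b3) spells out as b2 · b3
(b1 · (b2 · b3)) spells out as b1 · b2 · b3
((b1 · (b2 · b3)) · b4) spells out as b1 · b2 · b3 · b4


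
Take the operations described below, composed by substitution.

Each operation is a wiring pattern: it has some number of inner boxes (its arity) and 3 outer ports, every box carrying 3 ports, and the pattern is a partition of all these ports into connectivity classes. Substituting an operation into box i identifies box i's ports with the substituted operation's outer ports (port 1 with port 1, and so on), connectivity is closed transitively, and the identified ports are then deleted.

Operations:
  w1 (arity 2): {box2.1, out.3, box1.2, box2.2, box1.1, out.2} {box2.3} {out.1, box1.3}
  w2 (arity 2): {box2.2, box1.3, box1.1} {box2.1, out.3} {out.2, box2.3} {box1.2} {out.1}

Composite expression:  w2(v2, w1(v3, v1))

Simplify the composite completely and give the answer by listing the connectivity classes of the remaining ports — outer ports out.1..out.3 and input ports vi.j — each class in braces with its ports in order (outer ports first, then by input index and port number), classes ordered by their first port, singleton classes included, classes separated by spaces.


{out.1} {out.2, v1.1, v1.2, v2.1, v2.3, v3.1, v3.2} {out.3, v3.3} {v1.3} {v2.2}

Two ports join when wires chain via w2-identified ports.
w1 over (v3, v1) gives {out.1, v3.3} {out.2, out.3, v1.1, v1.2, v3.1, v3.2} {v1.3}, out.j being that stage's outer ports
w2 over (v2, v3, v1) gives {out.1} {out.2, v1.1, v1.2, v2.1, v2.3, v3.1, v3.2} {out.3, v3.3} {v1.3} {v2.2}, out.j being that stage's outer ports


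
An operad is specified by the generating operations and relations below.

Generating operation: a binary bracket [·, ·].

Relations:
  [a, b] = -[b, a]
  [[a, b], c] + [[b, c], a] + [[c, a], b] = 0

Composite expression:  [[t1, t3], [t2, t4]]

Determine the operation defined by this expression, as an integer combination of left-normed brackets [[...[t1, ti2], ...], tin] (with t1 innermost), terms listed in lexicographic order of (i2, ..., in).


In the tensor algebra, words opening t1 carry the t1-anchored form.
Composite bracket: [[t1, t3], [t2, t4]]
Full expansion: 8 signed words from ab - ba (2^3 = 8).
Keep just the words that open with t1:
  word t1t3t2t4 has sign +1, contributing +[[[t1, t3], t2], t4]
  word t1t3t4t2 has sign -1, contributing -[[[t1, t3], t4], t2]

[[[t1, t3], t2], t4] - [[[t1, t3], t4], t2]


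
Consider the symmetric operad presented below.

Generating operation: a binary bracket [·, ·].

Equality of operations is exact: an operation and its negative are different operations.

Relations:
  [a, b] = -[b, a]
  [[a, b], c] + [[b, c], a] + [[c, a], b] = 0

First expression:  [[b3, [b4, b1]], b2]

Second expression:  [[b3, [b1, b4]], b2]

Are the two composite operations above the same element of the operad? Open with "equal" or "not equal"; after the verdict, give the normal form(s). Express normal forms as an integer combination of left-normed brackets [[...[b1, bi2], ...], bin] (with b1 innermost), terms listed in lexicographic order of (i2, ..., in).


The first expression, normalized: [[[b1, b4], b3], b2]
The second expression, normalized: -[[[b1, b4], b3], b2]
No match — not equal.

not equal; the first gives [[[b1, b4], b3], b2] and the second -[[[b1, b4], b3], b2]


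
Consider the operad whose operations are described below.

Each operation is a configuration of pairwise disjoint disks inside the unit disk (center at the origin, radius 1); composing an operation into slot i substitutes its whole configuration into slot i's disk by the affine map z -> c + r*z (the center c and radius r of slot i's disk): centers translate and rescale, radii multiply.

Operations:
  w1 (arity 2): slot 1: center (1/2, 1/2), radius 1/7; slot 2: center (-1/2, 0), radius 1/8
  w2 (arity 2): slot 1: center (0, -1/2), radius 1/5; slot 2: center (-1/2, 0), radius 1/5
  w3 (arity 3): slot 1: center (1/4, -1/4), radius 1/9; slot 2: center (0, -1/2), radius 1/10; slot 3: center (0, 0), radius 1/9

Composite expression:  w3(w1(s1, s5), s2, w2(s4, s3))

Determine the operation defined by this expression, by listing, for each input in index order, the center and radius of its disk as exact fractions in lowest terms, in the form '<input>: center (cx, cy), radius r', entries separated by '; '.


s1: center (11/36, -7/36), radius 1/63; s2: center (0, -1/2), radius 1/10; s3: center (-1/18, 0), radius 1/45; s4: center (0, -1/18), radius 1/45; s5: center (7/36, -1/4), radius 1/72


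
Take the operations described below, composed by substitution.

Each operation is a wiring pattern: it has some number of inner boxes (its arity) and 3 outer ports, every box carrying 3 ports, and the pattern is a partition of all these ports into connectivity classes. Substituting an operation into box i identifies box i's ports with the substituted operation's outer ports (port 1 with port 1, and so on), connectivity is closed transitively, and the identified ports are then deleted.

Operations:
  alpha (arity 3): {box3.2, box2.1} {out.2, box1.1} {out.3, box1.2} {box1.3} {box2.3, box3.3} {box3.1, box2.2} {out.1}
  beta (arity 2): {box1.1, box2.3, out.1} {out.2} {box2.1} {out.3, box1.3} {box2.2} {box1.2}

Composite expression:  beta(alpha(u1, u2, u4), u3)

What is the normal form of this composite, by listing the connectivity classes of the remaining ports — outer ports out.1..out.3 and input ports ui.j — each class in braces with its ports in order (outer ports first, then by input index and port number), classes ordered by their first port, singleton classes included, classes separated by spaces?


{out.1, u3.3} {out.2} {out.3, u1.2} {u1.1} {u1.3} {u2.1, u4.2} {u2.2, u4.1} {u2.3, u4.3} {u3.1} {u3.2}

Reachability decides: close wires over beta-identified ports.
through alpha, on inputs (u1, u2, u4): {out.1} {out.2, u1.1} {out.3, u1.2} {u1.3} {u2.1, u4.2} {u2.2, u4.1} {u2.3, u4.3} (out.j = stage outer ports)
through beta, on inputs (u1, u2, u4, u3): {out.1, u3.3} {out.2} {out.3, u1.2} {u1.1} {u1.3} {u2.1, u4.2} {u2.2, u4.1} {u2.3, u4.3} {u3.1} {u3.2} (out.j = stage outer ports)


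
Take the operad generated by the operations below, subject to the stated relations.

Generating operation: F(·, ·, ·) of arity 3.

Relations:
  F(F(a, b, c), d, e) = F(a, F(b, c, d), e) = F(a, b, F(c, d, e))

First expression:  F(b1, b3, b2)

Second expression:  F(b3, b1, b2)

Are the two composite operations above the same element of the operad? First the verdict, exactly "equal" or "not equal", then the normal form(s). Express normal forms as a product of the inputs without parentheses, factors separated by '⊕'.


not equal; first: b1 ⊕ b3 ⊕ b2; second: b3 ⊕ b1 ⊕ b2

The first composite normalizes to b1 ⊕ b3 ⊕ b2
The second composite normalizes to b3 ⊕ b1 ⊕ b2
The normal forms differ: not equal.


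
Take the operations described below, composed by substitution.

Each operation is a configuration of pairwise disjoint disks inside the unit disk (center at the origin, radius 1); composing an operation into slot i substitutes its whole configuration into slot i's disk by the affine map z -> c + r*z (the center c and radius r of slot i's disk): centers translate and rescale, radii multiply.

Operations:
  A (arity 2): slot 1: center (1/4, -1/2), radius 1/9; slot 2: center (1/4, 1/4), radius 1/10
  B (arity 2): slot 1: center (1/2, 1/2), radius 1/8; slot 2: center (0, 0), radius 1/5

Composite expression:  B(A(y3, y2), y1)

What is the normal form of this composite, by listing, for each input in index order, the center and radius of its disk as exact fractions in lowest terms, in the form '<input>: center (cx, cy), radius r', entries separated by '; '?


y1: center (0, 0), radius 1/5; y2: center (17/32, 17/32), radius 1/80; y3: center (17/32, 7/16), radius 1/72


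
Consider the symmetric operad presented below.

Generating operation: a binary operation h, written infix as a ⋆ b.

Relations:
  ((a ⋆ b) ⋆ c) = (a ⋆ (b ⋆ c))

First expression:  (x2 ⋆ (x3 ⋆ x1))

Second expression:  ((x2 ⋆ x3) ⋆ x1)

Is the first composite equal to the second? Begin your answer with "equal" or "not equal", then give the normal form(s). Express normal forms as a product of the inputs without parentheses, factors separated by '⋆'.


equal; both compose to x2 ⋆ x3 ⋆ x1


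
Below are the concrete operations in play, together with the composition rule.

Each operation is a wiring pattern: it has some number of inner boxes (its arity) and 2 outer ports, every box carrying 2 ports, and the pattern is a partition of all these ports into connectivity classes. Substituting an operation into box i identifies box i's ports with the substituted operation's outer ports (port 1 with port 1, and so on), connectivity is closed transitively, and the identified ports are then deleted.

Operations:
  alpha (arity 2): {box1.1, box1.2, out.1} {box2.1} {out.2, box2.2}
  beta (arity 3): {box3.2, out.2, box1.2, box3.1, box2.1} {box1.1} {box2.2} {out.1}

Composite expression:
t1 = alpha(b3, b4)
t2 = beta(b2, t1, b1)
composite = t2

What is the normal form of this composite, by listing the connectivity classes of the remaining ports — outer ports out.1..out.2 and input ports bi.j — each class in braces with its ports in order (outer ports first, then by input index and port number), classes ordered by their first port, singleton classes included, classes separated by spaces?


{out.1} {out.2, b1.1, b1.2, b2.2, b3.1, b3.2} {b2.1} {b4.1} {b4.2}

Connectivity passes through glued beta-boundaries; trace each wire chain.
alpha over (b3, b4) gives {out.1, b3.1, b3.2} {out.2, b4.2} {b4.1}, out.j being that stage's outer ports
beta over (b2, b3, b4, b1) gives {out.1} {out.2, b1.1, b1.2, b2.2, b3.1, b3.2} {b2.1} {b4.1} {b4.2}, out.j being that stage's outer ports


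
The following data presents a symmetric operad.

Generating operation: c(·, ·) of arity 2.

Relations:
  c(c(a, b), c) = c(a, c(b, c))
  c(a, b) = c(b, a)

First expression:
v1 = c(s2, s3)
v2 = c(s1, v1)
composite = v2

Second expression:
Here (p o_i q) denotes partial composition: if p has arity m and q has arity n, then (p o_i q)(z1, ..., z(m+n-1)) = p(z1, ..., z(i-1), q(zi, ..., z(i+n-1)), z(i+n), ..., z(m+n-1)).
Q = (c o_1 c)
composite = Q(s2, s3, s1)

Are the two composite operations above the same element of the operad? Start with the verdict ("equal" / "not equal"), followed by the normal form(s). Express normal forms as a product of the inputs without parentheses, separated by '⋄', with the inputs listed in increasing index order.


equal; both compose to s1 ⋄ s2 ⋄ s3

In normal form, the first expression is s1 ⋄ s2 ⋄ s3
In normal form, the second expression is s1 ⋄ s2 ⋄ s3
One common form — equal.


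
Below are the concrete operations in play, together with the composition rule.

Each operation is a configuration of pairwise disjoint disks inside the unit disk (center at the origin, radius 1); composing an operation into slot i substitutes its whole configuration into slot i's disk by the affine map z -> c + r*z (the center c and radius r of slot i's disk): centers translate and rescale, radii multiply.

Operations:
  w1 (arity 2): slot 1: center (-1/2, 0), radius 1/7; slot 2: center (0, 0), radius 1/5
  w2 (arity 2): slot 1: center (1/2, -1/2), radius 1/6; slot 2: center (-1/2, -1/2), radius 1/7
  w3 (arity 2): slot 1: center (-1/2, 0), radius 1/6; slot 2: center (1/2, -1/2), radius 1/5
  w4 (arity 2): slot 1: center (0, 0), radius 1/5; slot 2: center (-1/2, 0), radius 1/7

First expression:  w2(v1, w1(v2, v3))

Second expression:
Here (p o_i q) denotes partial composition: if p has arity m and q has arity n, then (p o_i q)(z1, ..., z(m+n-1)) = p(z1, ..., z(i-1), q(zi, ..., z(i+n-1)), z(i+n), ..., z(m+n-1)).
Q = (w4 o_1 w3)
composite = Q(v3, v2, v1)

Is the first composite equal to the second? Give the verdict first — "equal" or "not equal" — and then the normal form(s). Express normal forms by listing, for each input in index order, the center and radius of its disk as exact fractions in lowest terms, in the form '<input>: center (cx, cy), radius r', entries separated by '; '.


not equal; first: v1: center (1/2, -1/2), radius 1/6; v2: center (-4/7, -1/2), radius 1/49; v3: center (-1/2, -1/2), radius 1/35; second: v1: center (-1/2, 0), radius 1/7; v2: center (1/10, -1/10), radius 1/25; v3: center (-1/10, 0), radius 1/30


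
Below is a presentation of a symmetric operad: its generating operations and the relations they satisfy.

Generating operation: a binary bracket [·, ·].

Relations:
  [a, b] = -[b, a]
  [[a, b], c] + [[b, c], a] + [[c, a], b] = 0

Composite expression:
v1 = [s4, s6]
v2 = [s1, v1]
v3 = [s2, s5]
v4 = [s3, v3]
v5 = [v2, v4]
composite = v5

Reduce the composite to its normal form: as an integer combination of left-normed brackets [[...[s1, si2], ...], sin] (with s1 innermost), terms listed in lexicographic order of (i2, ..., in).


A multilinear Lie element is pinned by s1-initial words (s1 innermost).
Composite bracket: [[s1, [s4, s6]], [s3, [s2, s5]]]
Expanding via [a, b] = ab - ba: 32 signed words (2^5 = 32).
Words beginning with s1 determine it all:
  word s1s4s6s2s5s3 has sign -1, contributing -[[[[[s1, s4], s6], s2], s5], s3]
  word s1s4s6s3s2s5 has sign +1, contributing +[[[[[s1, s4], s6], s3], s2], s5]
  word s1s4s6s3s5s2 has sign -1, contributing -[[[[[s1, s4], s6], s3], s5], s2]
  word s1s4s6s5s2s3 has sign +1, contributing +[[[[[s1, s4], s6], s5], s2], s3]
  word s1s6s4s2s5s3 has sign +1, contributing +[[[[[s1, s6], s4], s2], s5], s3]
  word s1s6s4s3s2s5 has sign -1, contributing -[[[[[s1, s6], s4], s3], s2], s5]
  word s1s6s4s3s5s2 has sign +1, contributing +[[[[[s1, s6], s4], s3], s5], s2]
  word s1s6s4s5s2s3 has sign -1, contributing -[[[[[s1, s6], s4], s5], s2], s3]

-[[[[[s1, s4], s6], s2], s5], s3] + [[[[[s1, s4], s6], s3], s2], s5] - [[[[[s1, s4], s6], s3], s5], s2] + [[[[[s1, s4], s6], s5], s2], s3] + [[[[[s1, s6], s4], s2], s5], s3] - [[[[[s1, s6], s4], s3], s2], s5] + [[[[[s1, s6], s4], s3], s5], s2] - [[[[[s1, s6], s4], s5], s2], s3]


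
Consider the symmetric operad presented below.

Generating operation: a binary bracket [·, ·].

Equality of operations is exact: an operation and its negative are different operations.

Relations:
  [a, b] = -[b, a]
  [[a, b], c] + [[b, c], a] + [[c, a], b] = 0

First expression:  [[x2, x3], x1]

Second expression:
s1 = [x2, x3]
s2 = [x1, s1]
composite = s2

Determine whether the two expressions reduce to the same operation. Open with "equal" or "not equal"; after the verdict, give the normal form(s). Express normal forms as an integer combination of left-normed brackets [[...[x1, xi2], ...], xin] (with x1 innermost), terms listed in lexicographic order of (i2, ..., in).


The first expression, normalized: -[[x1, x2], x3] + [[x1, x3], x2]
The second expression, normalized: [[x1, x2], x3] - [[x1, x3], x2]
No match — not equal.

not equal; first: -[[x1, x2], x3] + [[x1, x3], x2]; second: [[x1, x2], x3] - [[x1, x3], x2]
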